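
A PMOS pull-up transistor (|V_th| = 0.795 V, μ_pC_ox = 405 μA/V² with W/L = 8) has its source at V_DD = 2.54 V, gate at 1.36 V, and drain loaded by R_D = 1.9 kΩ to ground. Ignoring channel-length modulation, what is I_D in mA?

I_D = 0.240 mA

V_SG = V_DD − V_G = 2.54 − 1.36 = 1.18 V, so V_ov = 1.18 − 0.795 = 0.385 V.
k_p = μ_pC_ox · (W/L) = 3.24 mA/V².
Assume saturation: I_D = ½ k_p V_ov² = 0.5 × 3.24 × 0.385² = 0.24 mA, giving V_SD = V_DD − I_D R_D = 2.54 − 0.24 × 1.9 = 2.08 V.
V_SD = 2.08 V ≥ V_ov = 0.385 V, confirming saturation.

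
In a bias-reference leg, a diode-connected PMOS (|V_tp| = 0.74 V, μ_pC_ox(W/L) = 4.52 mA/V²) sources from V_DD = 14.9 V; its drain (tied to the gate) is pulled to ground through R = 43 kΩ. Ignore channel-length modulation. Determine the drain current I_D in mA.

With gate tied to drain, V_SG = V_SD ≥ V_SG − |V_tp|, so the device is in saturation.
KCL at the drain: ½ k_p (V_SG − |V_tp|)² = (V_DD − V_SG)/R.
Let x = V_SG − 0.74. Then 97.2 x² + x − 14.16 = 0, giving x = 0.377 V (positive root), so V_SG = 1.12 V.
I_D = (V_DD − V_SG)/R = (14.9 − 1.12) / 43 = 0.321 mA.

I_D = 0.321 mA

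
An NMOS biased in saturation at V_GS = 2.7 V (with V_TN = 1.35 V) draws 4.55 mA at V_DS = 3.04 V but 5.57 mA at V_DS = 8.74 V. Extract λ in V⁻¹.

λ = 0.0447 V⁻¹

With V_GS fixed, I_D ∝ (1 + λ V_DS) in saturation, so I_D2/I_D1 = (1 + λ V_DS2)/(1 + λ V_DS1).
5.57/4.55 = 1.224 = (1 + 8.74 λ)/(1 + 3.04 λ).
Solving: λ (I_D1 V_DS2 − I_D2 V_DS1) = I_D2 − I_D1, so λ = (5.57 − 4.55) / (4.55 × 8.74 − 5.57 × 3.04) = 1.02 / 22.8 = 0.0447 V⁻¹.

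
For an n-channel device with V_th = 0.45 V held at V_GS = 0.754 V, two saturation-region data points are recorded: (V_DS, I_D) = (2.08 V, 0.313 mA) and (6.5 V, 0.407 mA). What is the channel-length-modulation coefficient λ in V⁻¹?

λ = 0.0791 V⁻¹

With V_GS fixed, I_D ∝ (1 + λ V_DS) in saturation, so I_D2/I_D1 = (1 + λ V_DS2)/(1 + λ V_DS1).
0.407/0.313 = 1.3 = (1 + 6.5 λ)/(1 + 2.08 λ).
Solving: λ (I_D1 V_DS2 − I_D2 V_DS1) = I_D2 − I_D1, so λ = (0.407 − 0.313) / (0.313 × 6.5 − 0.407 × 2.08) = 0.094 / 1.19 = 0.0791 V⁻¹.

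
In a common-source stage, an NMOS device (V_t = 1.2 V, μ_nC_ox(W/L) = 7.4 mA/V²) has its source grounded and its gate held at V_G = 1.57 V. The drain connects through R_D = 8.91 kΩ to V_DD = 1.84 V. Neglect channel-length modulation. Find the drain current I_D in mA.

I_D = 0.197 mA

V_GS = V_G = 1.57 V, so V_ov = 1.57 − 1.2 = 0.37 V.
Assume saturation: I_D = ½ k_n V_ov² = 0.5 × 7.4 × 0.37² = 0.507 mA, giving V_DS = V_DD − I_D R_D = 1.84 − 0.507 × 8.91 = -2.67 V.
But -2.67 V < V_ov = 0.37 V, so the device is actually in triode.
In triode I_D = k_n[V_ov V_DS − ½ V_DS²] and I_D = (V_DD − V_DS)/R_D. Equating: 33 V_DS² − 25.4 V_DS + 1.84 = 0, giving V_DS = 0.081 V (the root below V_ov).
I_D = (1.84 − 0.081) / 8.91 = 0.197 mA.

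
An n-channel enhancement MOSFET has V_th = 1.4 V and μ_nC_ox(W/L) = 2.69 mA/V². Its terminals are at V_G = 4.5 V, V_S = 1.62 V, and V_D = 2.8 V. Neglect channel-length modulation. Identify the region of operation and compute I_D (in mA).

Triode; I_D = 2.83 mA

V_GS = V_G − V_S = 4.5 − 1.62 = 2.88 V; V_DS = V_D − V_S = 2.8 − 1.62 = 1.18 V.
V_ov = V_GS − V_th = 2.88 − 1.4 = 1.48 V.
Since V_DS = 1.18 V < V_ov = 1.48 V, the device is in the triode region.
I_D = k_n [V_ov · V_DS − ½ V_DS²] = 2.69 × [1.48 × 1.18 − 0.5 × 1.18²] = 2.83 mA.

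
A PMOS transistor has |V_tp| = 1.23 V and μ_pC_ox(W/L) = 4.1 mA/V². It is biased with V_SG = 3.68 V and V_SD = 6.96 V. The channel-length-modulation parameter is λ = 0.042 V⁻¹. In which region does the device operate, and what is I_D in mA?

V_ov = V_SG − |V_tp| = 3.68 − 1.23 = 2.45 V.
Since V_SD = 6.96 V ≥ V_ov = 2.45 V, the device is in saturation.
I_D = ½ k_p V_ov² (1 + λ V_SD) = 0.5 × 4.1 × 2.45² × (1 + 0.042 × 6.96) = 15.9 mA.

Saturation; I_D = 15.9 mA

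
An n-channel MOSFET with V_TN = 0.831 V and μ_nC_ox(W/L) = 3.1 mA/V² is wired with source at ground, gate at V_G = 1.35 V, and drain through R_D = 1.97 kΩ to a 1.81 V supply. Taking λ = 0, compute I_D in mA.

I_D = 0.418 mA

V_GS = V_G = 1.35 V, so V_ov = 1.35 − 0.831 = 0.519 V.
Assume saturation: I_D = ½ k_n V_ov² = 0.5 × 3.1 × 0.519² = 0.418 mA, giving V_DS = V_DD − I_D R_D = 1.81 − 0.418 × 1.97 = 0.988 V.
V_DS = 0.988 V ≥ V_ov = 0.519 V, confirming saturation.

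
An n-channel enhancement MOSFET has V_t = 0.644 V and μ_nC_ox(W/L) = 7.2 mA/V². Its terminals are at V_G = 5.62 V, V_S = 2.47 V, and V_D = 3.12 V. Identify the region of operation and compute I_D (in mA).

V_GS = V_G − V_S = 5.62 − 2.47 = 3.15 V; V_DS = V_D − V_S = 3.12 − 2.47 = 0.65 V.
V_ov = V_GS − V_t = 3.15 − 0.644 = 2.51 V.
Since V_DS = 0.65 V < V_ov = 2.51 V, the device is in the triode region.
I_D = k_n [V_ov · V_DS − ½ V_DS²] = 7.2 × [2.51 × 0.65 − 0.5 × 0.65²] = 10.2 mA.

Triode; I_D = 10.2 mA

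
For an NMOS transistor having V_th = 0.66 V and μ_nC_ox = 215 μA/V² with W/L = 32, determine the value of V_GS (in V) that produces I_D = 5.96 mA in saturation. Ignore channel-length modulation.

V_GS = 1.98 V

k_n = μ_nC_ox · (W/L) = 6.88 mA/V².
In saturation I_D = ½ k_n (V_GS − V_th)², so V_GS − V_th = √(2 I_D / k_n) = √(2 × 5.96 / 6.88) = 1.32 V.
V_GS = 0.66 + 1.32 = 1.98 V.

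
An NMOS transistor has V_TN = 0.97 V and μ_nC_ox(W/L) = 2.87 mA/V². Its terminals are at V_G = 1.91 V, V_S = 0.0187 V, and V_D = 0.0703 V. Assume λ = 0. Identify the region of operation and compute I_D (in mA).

V_GS = V_G − V_S = 1.91 − 0.0187 = 1.89 V; V_DS = V_D − V_S = 0.0703 − 0.0187 = 0.0516 V.
V_ov = V_GS − V_TN = 1.89 − 0.97 = 0.921 V.
Since V_DS = 0.0516 V < V_ov = 0.921 V, the device is in the triode region.
I_D = k_n [V_ov · V_DS − ½ V_DS²] = 2.87 × [0.921 × 0.0516 − 0.5 × 0.0516²] = 0.133 mA.

Triode; I_D = 0.133 mA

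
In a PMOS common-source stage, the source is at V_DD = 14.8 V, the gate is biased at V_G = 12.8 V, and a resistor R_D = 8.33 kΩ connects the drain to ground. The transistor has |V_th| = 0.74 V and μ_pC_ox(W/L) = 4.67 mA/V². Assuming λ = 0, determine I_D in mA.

I_D = 1.74 mA

V_SG = V_DD − V_G = 14.8 − 12.8 = 2 V, so V_ov = 2 − 0.74 = 1.26 V.
Assume saturation: I_D = ½ k_p V_ov² = 0.5 × 4.67 × 1.26² = 3.71 mA, giving V_SD = V_DD − I_D R_D = 14.8 − 3.71 × 8.33 = -16.1 V.
But -16.1 V < V_ov = 1.26 V, so the device is actually in triode.
In triode I_D = k_p[V_ov V_SD − ½ V_SD²] and I_D = (V_DD − V_SD)/R_D. Equating: 19.5 V_SD² − 50.02 V_SD + 14.8 = 0, giving V_SD = 0.341 V (the root below V_ov).
I_D = (14.8 − 0.341) / 8.33 = 1.74 mA.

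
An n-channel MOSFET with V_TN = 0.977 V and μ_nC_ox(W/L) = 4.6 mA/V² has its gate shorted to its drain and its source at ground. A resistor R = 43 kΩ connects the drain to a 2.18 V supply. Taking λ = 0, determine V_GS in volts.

With gate tied to drain, V_GS = V_DS ≥ V_GS − V_TN, so the device is in saturation.
KCL at the drain: ½ k_n (V_GS − V_TN)² = (V_DD − V_GS)/R.
Let x = V_GS − 0.977. Then 98.9 x² + x − 1.203 = 0, giving x = 0.105 V (positive root), so V_GS = 1.08 V.
I_D = (V_DD − V_GS)/R = (2.18 − 1.08) / 43 = 0.0255 mA.

V_GS = 1.08 V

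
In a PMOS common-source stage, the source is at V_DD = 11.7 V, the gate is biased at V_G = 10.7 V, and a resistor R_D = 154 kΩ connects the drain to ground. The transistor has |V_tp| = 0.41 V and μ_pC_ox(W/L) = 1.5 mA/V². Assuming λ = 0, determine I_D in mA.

V_SG = V_DD − V_G = 11.7 − 10.7 = 1 V, so V_ov = 1 − 0.41 = 0.59 V.
Assume saturation: I_D = ½ k_p V_ov² = 0.5 × 1.5 × 0.59² = 0.261 mA, giving V_SD = V_DD − I_D R_D = 11.7 − 0.261 × 154 = -28.5 V.
But -28.5 V < V_ov = 0.59 V, so the device is actually in triode.
In triode I_D = k_p[V_ov V_SD − ½ V_SD²] and I_D = (V_DD − V_SD)/R_D. Equating: 116 V_SD² − 137.3 V_SD + 11.7 = 0, giving V_SD = 0.0924 V (the root below V_ov).
I_D = (11.7 − 0.0924) / 154 = 0.0754 mA.

I_D = 0.0754 mA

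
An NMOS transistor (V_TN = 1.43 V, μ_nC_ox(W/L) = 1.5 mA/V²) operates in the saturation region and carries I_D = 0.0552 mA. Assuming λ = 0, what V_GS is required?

In saturation I_D = ½ k_n (V_GS − V_TN)², so V_GS − V_TN = √(2 I_D / k_n) = √(2 × 0.0552 / 1.5) = 0.271 V.
V_GS = 1.43 + 0.271 = 1.7 V.

V_GS = 1.70 V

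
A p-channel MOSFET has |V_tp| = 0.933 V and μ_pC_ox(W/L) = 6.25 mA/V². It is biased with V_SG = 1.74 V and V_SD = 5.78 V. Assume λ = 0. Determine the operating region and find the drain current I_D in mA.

Saturation; I_D = 2.04 mA

V_ov = V_SG − |V_tp| = 1.74 − 0.933 = 0.807 V.
Since V_SD = 5.78 V ≥ V_ov = 0.807 V, the device is in saturation.
I_D = ½ k_p V_ov² = 0.5 × 6.25 × 0.807² = 2.04 mA.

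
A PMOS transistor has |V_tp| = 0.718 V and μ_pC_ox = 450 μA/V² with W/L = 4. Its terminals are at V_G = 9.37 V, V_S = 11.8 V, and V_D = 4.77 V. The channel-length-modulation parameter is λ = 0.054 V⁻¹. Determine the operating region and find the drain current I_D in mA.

Saturation; I_D = 3.64 mA

V_SG = V_S − V_G = 11.8 − 9.37 = 2.43 V; V_SD = V_S − V_D = 11.8 − 4.77 = 7.03 V.
k_p = μ_pC_ox · (W/L) = 1.8 mA/V².
V_ov = V_SG − |V_tp| = 2.43 − 0.718 = 1.71 V.
Since V_SD = 7.03 V ≥ V_ov = 1.71 V, the device is in saturation.
I_D = ½ k_p V_ov² (1 + λ V_SD) = 0.5 × 1.8 × 1.71² × (1 + 0.054 × 7.03) = 3.64 mA.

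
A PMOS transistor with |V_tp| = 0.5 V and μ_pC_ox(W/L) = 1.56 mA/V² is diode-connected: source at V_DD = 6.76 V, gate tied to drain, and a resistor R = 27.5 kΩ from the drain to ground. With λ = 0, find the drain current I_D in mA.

I_D = 0.209 mA

With gate tied to drain, V_SG = V_SD ≥ V_SG − |V_tp|, so the device is in saturation.
KCL at the drain: ½ k_p (V_SG − |V_tp|)² = (V_DD − V_SG)/R.
Let x = V_SG − 0.5. Then 21.4 x² + x − 6.26 = 0, giving x = 0.517 V (positive root), so V_SG = 1.02 V.
I_D = (V_DD − V_SG)/R = (6.76 − 1.02) / 27.5 = 0.209 mA.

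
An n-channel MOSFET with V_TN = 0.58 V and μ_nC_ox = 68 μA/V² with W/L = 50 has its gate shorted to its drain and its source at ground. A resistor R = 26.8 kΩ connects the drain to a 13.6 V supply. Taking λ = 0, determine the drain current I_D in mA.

I_D = 0.466 mA

With gate tied to drain, V_GS = V_DS ≥ V_GS − V_TN, so the device is in saturation.
k_n = μ_nC_ox · (W/L) = 3.4 mA/V².
KCL at the drain: ½ k_n (V_GS − V_TN)² = (V_DD − V_GS)/R.
Let x = V_GS − 0.58. Then 45.6 x² + x − 13.02 = 0, giving x = 0.524 V (positive root), so V_GS = 1.1 V.
I_D = (V_DD − V_GS)/R = (13.6 − 1.1) / 26.8 = 0.466 mA.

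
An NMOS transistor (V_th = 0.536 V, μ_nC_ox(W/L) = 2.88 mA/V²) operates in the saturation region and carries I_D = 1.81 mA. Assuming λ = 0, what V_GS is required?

V_GS = 1.66 V

In saturation I_D = ½ k_n (V_GS − V_th)², so V_GS − V_th = √(2 I_D / k_n) = √(2 × 1.81 / 2.88) = 1.12 V.
V_GS = 0.536 + 1.12 = 1.66 V.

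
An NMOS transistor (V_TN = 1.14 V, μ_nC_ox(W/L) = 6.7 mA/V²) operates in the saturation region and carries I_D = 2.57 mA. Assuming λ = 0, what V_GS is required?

In saturation I_D = ½ k_n (V_GS − V_TN)², so V_GS − V_TN = √(2 I_D / k_n) = √(2 × 2.57 / 6.7) = 0.876 V.
V_GS = 1.14 + 0.876 = 2.02 V.

V_GS = 2.02 V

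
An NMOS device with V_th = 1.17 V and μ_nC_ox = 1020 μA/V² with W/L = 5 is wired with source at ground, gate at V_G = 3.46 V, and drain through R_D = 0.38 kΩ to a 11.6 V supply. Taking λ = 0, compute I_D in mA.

I_D = 13.4 mA

V_GS = V_G = 3.46 V, so V_ov = 3.46 − 1.17 = 2.29 V.
k_n = μ_nC_ox · (W/L) = 5.1 mA/V².
Assume saturation: I_D = ½ k_n V_ov² = 0.5 × 5.1 × 2.29² = 13.4 mA, giving V_DS = V_DD − I_D R_D = 11.6 − 13.4 × 0.38 = 6.52 V.
V_DS = 6.52 V ≥ V_ov = 2.29 V, confirming saturation.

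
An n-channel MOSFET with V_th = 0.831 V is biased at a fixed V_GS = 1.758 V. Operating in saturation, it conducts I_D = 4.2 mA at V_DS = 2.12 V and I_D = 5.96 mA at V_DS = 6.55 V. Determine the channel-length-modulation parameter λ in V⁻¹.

With V_GS fixed, I_D ∝ (1 + λ V_DS) in saturation, so I_D2/I_D1 = (1 + λ V_DS2)/(1 + λ V_DS1).
5.96/4.2 = 1.419 = (1 + 6.55 λ)/(1 + 2.12 λ).
Solving: λ (I_D1 V_DS2 − I_D2 V_DS1) = I_D2 − I_D1, so λ = (5.96 − 4.2) / (4.2 × 6.55 − 5.96 × 2.12) = 1.76 / 14.9 = 0.118 V⁻¹.

λ = 0.118 V⁻¹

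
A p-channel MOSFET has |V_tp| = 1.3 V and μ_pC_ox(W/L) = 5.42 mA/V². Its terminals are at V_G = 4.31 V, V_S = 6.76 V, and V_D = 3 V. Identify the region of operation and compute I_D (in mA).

V_SG = V_S − V_G = 6.76 − 4.31 = 2.45 V; V_SD = V_S − V_D = 6.76 − 3 = 3.76 V.
V_ov = V_SG − |V_tp| = 2.45 − 1.3 = 1.15 V.
Since V_SD = 3.76 V ≥ V_ov = 1.15 V, the device is in saturation.
I_D = ½ k_p V_ov² = 0.5 × 5.42 × 1.15² = 3.58 mA.

Saturation; I_D = 3.58 mA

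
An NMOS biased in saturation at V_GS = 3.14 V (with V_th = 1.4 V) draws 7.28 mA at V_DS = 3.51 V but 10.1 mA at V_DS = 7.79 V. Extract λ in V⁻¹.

With V_GS fixed, I_D ∝ (1 + λ V_DS) in saturation, so I_D2/I_D1 = (1 + λ V_DS2)/(1 + λ V_DS1).
10.1/7.28 = 1.387 = (1 + 7.79 λ)/(1 + 3.51 λ).
Solving: λ (I_D1 V_DS2 − I_D2 V_DS1) = I_D2 − I_D1, so λ = (10.1 − 7.28) / (7.28 × 7.79 − 10.1 × 3.51) = 2.82 / 21.3 = 0.133 V⁻¹.

λ = 0.133 V⁻¹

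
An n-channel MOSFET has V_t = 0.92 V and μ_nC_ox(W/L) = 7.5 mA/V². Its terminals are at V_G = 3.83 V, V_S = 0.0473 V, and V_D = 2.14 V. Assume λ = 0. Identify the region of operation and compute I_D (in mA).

Triode; I_D = 28.5 mA

V_GS = V_G − V_S = 3.83 − 0.0473 = 3.78 V; V_DS = V_D − V_S = 2.14 − 0.0473 = 2.09 V.
V_ov = V_GS − V_t = 3.78 − 0.92 = 2.86 V.
Since V_DS = 2.09 V < V_ov = 2.86 V, the device is in the triode region.
I_D = k_n [V_ov · V_DS − ½ V_DS²] = 7.5 × [2.86 × 2.09 − 0.5 × 2.09²] = 28.5 mA.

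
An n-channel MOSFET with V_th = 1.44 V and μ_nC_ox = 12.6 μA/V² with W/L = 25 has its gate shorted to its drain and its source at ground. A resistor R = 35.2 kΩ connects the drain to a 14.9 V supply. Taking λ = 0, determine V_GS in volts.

V_GS = 2.91 V

With gate tied to drain, V_GS = V_DS ≥ V_GS − V_th, so the device is in saturation.
k_n = μ_nC_ox · (W/L) = 0.315 mA/V².
KCL at the drain: ½ k_n (V_GS − V_th)² = (V_DD − V_GS)/R.
Let x = V_GS − 1.44. Then 5.54 x² + x − 13.46 = 0, giving x = 1.47 V (positive root), so V_GS = 2.91 V.
I_D = (V_DD − V_GS)/R = (14.9 − 2.91) / 35.2 = 0.341 mA.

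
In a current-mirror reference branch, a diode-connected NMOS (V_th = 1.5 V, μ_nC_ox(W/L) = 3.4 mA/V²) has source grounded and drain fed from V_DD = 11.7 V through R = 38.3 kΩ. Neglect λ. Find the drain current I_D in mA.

With gate tied to drain, V_GS = V_DS ≥ V_GS − V_th, so the device is in saturation.
KCL at the drain: ½ k_n (V_GS − V_th)² = (V_DD − V_GS)/R.
Let x = V_GS − 1.5. Then 65.1 x² + x − 10.2 = 0, giving x = 0.388 V (positive root), so V_GS = 1.89 V.
I_D = (V_DD − V_GS)/R = (11.7 − 1.89) / 38.3 = 0.256 mA.

I_D = 0.256 mA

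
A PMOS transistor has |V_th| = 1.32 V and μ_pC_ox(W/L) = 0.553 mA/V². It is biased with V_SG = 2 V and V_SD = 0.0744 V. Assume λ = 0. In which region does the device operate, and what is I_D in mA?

V_ov = V_SG − |V_th| = 2 − 1.32 = 0.68 V.
Since V_SD = 0.0744 V < V_ov = 0.68 V, the device is in the triode region.
I_D = k_p [V_ov · V_SD − ½ V_SD²] = 0.553 × [0.68 × 0.0744 − 0.5 × 0.0744²] = 0.0264 mA.

Triode; I_D = 0.0264 mA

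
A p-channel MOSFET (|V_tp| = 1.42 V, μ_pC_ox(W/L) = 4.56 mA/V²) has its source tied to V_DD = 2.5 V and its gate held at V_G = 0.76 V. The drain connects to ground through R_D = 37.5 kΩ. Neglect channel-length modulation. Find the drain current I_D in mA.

V_SG = V_DD − V_G = 2.5 − 0.76 = 1.74 V, so V_ov = 1.74 − 1.42 = 0.32 V.
Assume saturation: I_D = ½ k_p V_ov² = 0.5 × 4.56 × 0.32² = 0.233 mA, giving V_SD = V_DD − I_D R_D = 2.5 − 0.233 × 37.5 = -6.26 V.
But -6.26 V < V_ov = 0.32 V, so the device is actually in triode.
In triode I_D = k_p[V_ov V_SD − ½ V_SD²] and I_D = (V_DD − V_SD)/R_D. Equating: 85.5 V_SD² − 55.72 V_SD + 2.5 = 0, giving V_SD = 0.0485 V (the root below V_ov).
I_D = (2.5 − 0.0485) / 37.5 = 0.0654 mA.

I_D = 0.0654 mA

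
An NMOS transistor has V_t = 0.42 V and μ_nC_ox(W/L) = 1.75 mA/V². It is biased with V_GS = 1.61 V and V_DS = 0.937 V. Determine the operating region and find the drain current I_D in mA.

V_ov = V_GS − V_t = 1.61 − 0.42 = 1.19 V.
Since V_DS = 0.937 V < V_ov = 1.19 V, the device is in the triode region.
I_D = k_n [V_ov · V_DS − ½ V_DS²] = 1.75 × [1.19 × 0.937 − 0.5 × 0.937²] = 1.18 mA.

Triode; I_D = 1.18 mA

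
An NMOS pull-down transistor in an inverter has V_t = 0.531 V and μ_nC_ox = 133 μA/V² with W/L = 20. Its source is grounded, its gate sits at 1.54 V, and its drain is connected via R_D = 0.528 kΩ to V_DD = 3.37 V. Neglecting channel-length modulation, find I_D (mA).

V_GS = V_G = 1.54 V, so V_ov = 1.54 − 0.531 = 1.01 V.
k_n = μ_nC_ox · (W/L) = 2.66 mA/V².
Assume saturation: I_D = ½ k_n V_ov² = 0.5 × 2.66 × 1.01² = 1.35 mA, giving V_DS = V_DD − I_D R_D = 3.37 − 1.35 × 0.528 = 2.66 V.
V_DS = 2.66 V ≥ V_ov = 1.01 V, confirming saturation.

I_D = 1.35 mA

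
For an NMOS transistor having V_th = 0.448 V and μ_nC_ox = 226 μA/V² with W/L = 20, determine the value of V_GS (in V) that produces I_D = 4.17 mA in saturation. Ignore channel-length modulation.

V_GS = 1.81 V

k_n = μ_nC_ox · (W/L) = 4.52 mA/V².
In saturation I_D = ½ k_n (V_GS − V_th)², so V_GS − V_th = √(2 I_D / k_n) = √(2 × 4.17 / 4.52) = 1.36 V.
V_GS = 0.448 + 1.36 = 1.81 V.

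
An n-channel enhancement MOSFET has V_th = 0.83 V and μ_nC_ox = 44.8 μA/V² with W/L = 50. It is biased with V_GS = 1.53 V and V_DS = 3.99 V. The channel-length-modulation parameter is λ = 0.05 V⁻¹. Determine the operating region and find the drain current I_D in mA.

k_n = μ_nC_ox · (W/L) = 2.24 mA/V².
V_ov = V_GS − V_th = 1.53 − 0.83 = 0.7 V.
Since V_DS = 3.99 V ≥ V_ov = 0.7 V, the device is in saturation.
I_D = ½ k_n V_ov² (1 + λ V_DS) = 0.5 × 2.24 × 0.7² × (1 + 0.05 × 3.99) = 0.658 mA.

Saturation; I_D = 0.658 mA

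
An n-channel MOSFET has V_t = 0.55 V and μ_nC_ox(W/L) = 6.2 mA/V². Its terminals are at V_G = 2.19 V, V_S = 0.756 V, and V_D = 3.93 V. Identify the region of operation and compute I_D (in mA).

Saturation; I_D = 2.42 mA

V_GS = V_G − V_S = 2.19 − 0.756 = 1.43 V; V_DS = V_D − V_S = 3.93 − 0.756 = 3.17 V.
V_ov = V_GS − V_t = 1.43 − 0.55 = 0.884 V.
Since V_DS = 3.17 V ≥ V_ov = 0.884 V, the device is in saturation.
I_D = ½ k_n V_ov² = 0.5 × 6.2 × 0.884² = 2.42 mA.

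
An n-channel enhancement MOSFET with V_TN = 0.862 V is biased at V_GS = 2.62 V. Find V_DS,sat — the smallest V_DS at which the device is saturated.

V_DS,sat = 1.76 V

The boundary between triode and saturation is V_DS = V_GS − V_TN = V_ov.
V_ov = 2.62 − 0.862 = 1.76 V.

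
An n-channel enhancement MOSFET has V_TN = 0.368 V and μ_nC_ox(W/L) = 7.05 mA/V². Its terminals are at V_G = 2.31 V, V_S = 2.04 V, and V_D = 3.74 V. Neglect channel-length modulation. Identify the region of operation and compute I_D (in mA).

V_GS = V_G − V_S = 2.31 − 2.04 = 0.27 V; V_DS = V_D − V_S = 3.74 − 2.04 = 1.7 V.
V_GS = 0.27 V < V_TN = 0.368 V, so the transistor is in cutoff.

Cutoff; I_D = 0 mA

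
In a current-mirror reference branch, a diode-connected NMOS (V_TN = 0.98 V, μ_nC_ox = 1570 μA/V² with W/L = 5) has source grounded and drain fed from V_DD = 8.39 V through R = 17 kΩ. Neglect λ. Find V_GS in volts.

V_GS = 1.31 V

With gate tied to drain, V_GS = V_DS ≥ V_GS − V_TN, so the device is in saturation.
k_n = μ_nC_ox · (W/L) = 7.85 mA/V².
KCL at the drain: ½ k_n (V_GS − V_TN)² = (V_DD − V_GS)/R.
Let x = V_GS − 0.98. Then 66.7 x² + x − 7.41 = 0, giving x = 0.326 V (positive root), so V_GS = 1.31 V.
I_D = (V_DD − V_GS)/R = (8.39 − 1.31) / 17 = 0.417 mA.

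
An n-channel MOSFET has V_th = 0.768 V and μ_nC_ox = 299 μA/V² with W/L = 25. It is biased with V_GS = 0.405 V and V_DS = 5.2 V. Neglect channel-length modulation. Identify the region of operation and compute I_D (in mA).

Cutoff; I_D = 0 mA

V_GS = 0.405 V < V_th = 0.768 V, so the transistor is in cutoff.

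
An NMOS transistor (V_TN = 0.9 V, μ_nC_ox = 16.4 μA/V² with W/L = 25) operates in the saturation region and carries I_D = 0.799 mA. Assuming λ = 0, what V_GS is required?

V_GS = 2.87 V

k_n = μ_nC_ox · (W/L) = 0.41 mA/V².
In saturation I_D = ½ k_n (V_GS − V_TN)², so V_GS − V_TN = √(2 I_D / k_n) = √(2 × 0.799 / 0.41) = 1.97 V.
V_GS = 0.9 + 1.97 = 2.87 V.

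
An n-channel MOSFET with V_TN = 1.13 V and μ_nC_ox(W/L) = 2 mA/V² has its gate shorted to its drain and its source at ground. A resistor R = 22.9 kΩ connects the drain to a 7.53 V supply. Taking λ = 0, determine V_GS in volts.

With gate tied to drain, V_GS = V_DS ≥ V_GS − V_TN, so the device is in saturation.
KCL at the drain: ½ k_n (V_GS − V_TN)² = (V_DD − V_GS)/R.
Let x = V_GS − 1.13. Then 22.9 x² + x − 6.4 = 0, giving x = 0.507 V (positive root), so V_GS = 1.64 V.
I_D = (V_DD − V_GS)/R = (7.53 − 1.64) / 22.9 = 0.257 mA.

V_GS = 1.64 V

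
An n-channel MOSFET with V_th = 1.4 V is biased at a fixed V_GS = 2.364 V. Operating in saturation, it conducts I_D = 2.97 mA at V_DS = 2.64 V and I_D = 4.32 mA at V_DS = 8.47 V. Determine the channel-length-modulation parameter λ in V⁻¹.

λ = 0.0982 V⁻¹

With V_GS fixed, I_D ∝ (1 + λ V_DS) in saturation, so I_D2/I_D1 = (1 + λ V_DS2)/(1 + λ V_DS1).
4.32/2.97 = 1.455 = (1 + 8.47 λ)/(1 + 2.64 λ).
Solving: λ (I_D1 V_DS2 − I_D2 V_DS1) = I_D2 − I_D1, so λ = (4.32 − 2.97) / (2.97 × 8.47 − 4.32 × 2.64) = 1.35 / 13.8 = 0.0982 V⁻¹.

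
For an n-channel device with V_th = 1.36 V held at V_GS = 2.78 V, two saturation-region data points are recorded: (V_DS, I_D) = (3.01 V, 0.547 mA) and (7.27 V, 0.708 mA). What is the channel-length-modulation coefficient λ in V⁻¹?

λ = 0.0872 V⁻¹

With V_GS fixed, I_D ∝ (1 + λ V_DS) in saturation, so I_D2/I_D1 = (1 + λ V_DS2)/(1 + λ V_DS1).
0.708/0.547 = 1.294 = (1 + 7.27 λ)/(1 + 3.01 λ).
Solving: λ (I_D1 V_DS2 − I_D2 V_DS1) = I_D2 − I_D1, so λ = (0.708 − 0.547) / (0.547 × 7.27 − 0.708 × 3.01) = 0.161 / 1.85 = 0.0872 V⁻¹.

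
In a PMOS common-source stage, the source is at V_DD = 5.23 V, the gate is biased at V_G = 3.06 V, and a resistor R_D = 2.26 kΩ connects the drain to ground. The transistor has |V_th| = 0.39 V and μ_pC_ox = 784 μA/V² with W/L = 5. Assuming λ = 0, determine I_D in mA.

I_D = 2.16 mA

V_SG = V_DD − V_G = 5.23 − 3.06 = 2.17 V, so V_ov = 2.17 − 0.39 = 1.78 V.
k_p = μ_pC_ox · (W/L) = 3.92 mA/V².
Assume saturation: I_D = ½ k_p V_ov² = 0.5 × 3.92 × 1.78² = 6.21 mA, giving V_SD = V_DD − I_D R_D = 5.23 − 6.21 × 2.26 = -8.8 V.
But -8.8 V < V_ov = 1.78 V, so the device is actually in triode.
In triode I_D = k_p[V_ov V_SD − ½ V_SD²] and I_D = (V_DD − V_SD)/R_D. Equating: 4.43 V_SD² − 16.77 V_SD + 5.23 = 0, giving V_SD = 0.343 V (the root below V_ov).
I_D = (5.23 − 0.343) / 2.26 = 2.16 mA.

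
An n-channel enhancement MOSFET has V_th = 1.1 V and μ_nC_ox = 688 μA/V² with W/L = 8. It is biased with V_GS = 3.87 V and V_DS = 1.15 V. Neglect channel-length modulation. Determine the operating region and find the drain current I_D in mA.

Triode; I_D = 13.9 mA

k_n = μ_nC_ox · (W/L) = 5.504 mA/V².
V_ov = V_GS − V_th = 3.87 − 1.1 = 2.77 V.
Since V_DS = 1.15 V < V_ov = 2.77 V, the device is in the triode region.
I_D = k_n [V_ov · V_DS − ½ V_DS²] = 5.504 × [2.77 × 1.15 − 0.5 × 1.15²] = 13.9 mA.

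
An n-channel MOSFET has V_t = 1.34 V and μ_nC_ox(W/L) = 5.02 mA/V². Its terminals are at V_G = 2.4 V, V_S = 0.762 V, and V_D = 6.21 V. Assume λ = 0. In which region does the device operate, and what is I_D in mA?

Saturation; I_D = 0.223 mA

V_GS = V_G − V_S = 2.4 − 0.762 = 1.64 V; V_DS = V_D − V_S = 6.21 − 0.762 = 5.45 V.
V_ov = V_GS − V_t = 1.64 − 1.34 = 0.298 V.
Since V_DS = 5.45 V ≥ V_ov = 0.298 V, the device is in saturation.
I_D = ½ k_n V_ov² = 0.5 × 5.02 × 0.298² = 0.223 mA.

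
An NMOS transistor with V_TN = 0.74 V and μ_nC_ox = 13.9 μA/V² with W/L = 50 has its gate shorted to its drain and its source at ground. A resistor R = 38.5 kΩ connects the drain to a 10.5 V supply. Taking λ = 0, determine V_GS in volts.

V_GS = 1.56 V

With gate tied to drain, V_GS = V_DS ≥ V_GS − V_TN, so the device is in saturation.
k_n = μ_nC_ox · (W/L) = 0.695 mA/V².
KCL at the drain: ½ k_n (V_GS − V_TN)² = (V_DD − V_GS)/R.
Let x = V_GS − 0.74. Then 13.4 x² + x − 9.76 = 0, giving x = 0.818 V (positive root), so V_GS = 1.56 V.
I_D = (V_DD − V_GS)/R = (10.5 − 1.56) / 38.5 = 0.232 mA.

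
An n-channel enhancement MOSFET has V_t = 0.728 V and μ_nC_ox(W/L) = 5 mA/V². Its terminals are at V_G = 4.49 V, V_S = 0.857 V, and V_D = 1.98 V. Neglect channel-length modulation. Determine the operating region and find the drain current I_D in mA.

Triode; I_D = 13.2 mA

V_GS = V_G − V_S = 4.49 − 0.857 = 3.63 V; V_DS = V_D − V_S = 1.98 − 0.857 = 1.12 V.
V_ov = V_GS − V_t = 3.63 − 0.728 = 2.91 V.
Since V_DS = 1.12 V < V_ov = 2.91 V, the device is in the triode region.
I_D = k_n [V_ov · V_DS − ½ V_DS²] = 5 × [2.91 × 1.12 − 0.5 × 1.12²] = 13.2 mA.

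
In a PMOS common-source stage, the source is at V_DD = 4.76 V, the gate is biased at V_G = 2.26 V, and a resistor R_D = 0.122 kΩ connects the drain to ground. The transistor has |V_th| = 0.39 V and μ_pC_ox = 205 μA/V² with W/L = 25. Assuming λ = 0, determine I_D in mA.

V_SG = V_DD − V_G = 4.76 − 2.26 = 2.5 V, so V_ov = 2.5 − 0.39 = 2.11 V.
k_p = μ_pC_ox · (W/L) = 5.125 mA/V².
Assume saturation: I_D = ½ k_p V_ov² = 0.5 × 5.125 × 2.11² = 11.4 mA, giving V_SD = V_DD − I_D R_D = 4.76 − 11.4 × 0.122 = 3.37 V.
V_SD = 3.37 V ≥ V_ov = 2.11 V, confirming saturation.

I_D = 11.4 mA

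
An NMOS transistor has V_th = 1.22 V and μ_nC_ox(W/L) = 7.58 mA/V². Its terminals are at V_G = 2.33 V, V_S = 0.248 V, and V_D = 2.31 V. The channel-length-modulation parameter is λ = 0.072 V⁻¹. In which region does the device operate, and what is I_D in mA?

Saturation; I_D = 3.23 mA

V_GS = V_G − V_S = 2.33 − 0.248 = 2.08 V; V_DS = V_D − V_S = 2.31 − 0.248 = 2.06 V.
V_ov = V_GS − V_th = 2.08 − 1.22 = 0.862 V.
Since V_DS = 2.06 V ≥ V_ov = 0.862 V, the device is in saturation.
I_D = ½ k_n V_ov² (1 + λ V_DS) = 0.5 × 7.58 × 0.862² × (1 + 0.072 × 2.06) = 3.23 mA.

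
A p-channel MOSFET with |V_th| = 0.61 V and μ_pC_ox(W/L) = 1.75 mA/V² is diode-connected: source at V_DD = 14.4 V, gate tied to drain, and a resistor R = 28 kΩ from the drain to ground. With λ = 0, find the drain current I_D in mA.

I_D = 0.466 mA

With gate tied to drain, V_SG = V_SD ≥ V_SG − |V_th|, so the device is in saturation.
KCL at the drain: ½ k_p (V_SG − |V_th|)² = (V_DD − V_SG)/R.
Let x = V_SG − 0.61. Then 24.5 x² + x − 13.79 = 0, giving x = 0.73 V (positive root), so V_SG = 1.34 V.
I_D = (V_DD − V_SG)/R = (14.4 − 1.34) / 28 = 0.466 mA.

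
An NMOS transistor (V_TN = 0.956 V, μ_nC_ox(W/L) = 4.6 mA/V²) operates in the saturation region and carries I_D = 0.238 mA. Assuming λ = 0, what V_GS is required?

V_GS = 1.28 V

In saturation I_D = ½ k_n (V_GS − V_TN)², so V_GS − V_TN = √(2 I_D / k_n) = √(2 × 0.238 / 4.6) = 0.322 V.
V_GS = 0.956 + 0.322 = 1.28 V.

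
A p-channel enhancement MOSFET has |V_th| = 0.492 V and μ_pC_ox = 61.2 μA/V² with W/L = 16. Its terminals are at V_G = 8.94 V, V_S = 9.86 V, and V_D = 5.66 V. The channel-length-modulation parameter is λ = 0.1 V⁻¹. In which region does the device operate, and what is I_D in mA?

Saturation; I_D = 0.127 mA

V_SG = V_S − V_G = 9.86 − 8.94 = 0.92 V; V_SD = V_S − V_D = 9.86 − 5.66 = 4.2 V.
k_p = μ_pC_ox · (W/L) = 0.9792 mA/V².
V_ov = V_SG − |V_th| = 0.92 − 0.492 = 0.428 V.
Since V_SD = 4.2 V ≥ V_ov = 0.428 V, the device is in saturation.
I_D = ½ k_p V_ov² (1 + λ V_SD) = 0.5 × 0.9792 × 0.428² × (1 + 0.1 × 4.2) = 0.127 mA.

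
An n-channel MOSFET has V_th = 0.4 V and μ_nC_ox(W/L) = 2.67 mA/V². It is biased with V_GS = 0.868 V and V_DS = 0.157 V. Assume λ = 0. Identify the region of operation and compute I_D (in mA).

V_ov = V_GS − V_th = 0.868 − 0.4 = 0.468 V.
Since V_DS = 0.157 V < V_ov = 0.468 V, the device is in the triode region.
I_D = k_n [V_ov · V_DS − ½ V_DS²] = 2.67 × [0.468 × 0.157 − 0.5 × 0.157²] = 0.163 mA.

Triode; I_D = 0.163 mA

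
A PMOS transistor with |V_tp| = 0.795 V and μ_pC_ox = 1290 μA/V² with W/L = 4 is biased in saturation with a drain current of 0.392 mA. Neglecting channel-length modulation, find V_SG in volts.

k_p = μ_pC_ox · (W/L) = 5.16 mA/V².
In saturation I_D = ½ k_p (V_SG − |V_tp|)², so V_SG − |V_tp| = √(2 I_D / k_p) = √(2 × 0.392 / 5.16) = 0.39 V.
V_SG = 0.795 + 0.39 = 1.18 V.

V_SG = 1.18 V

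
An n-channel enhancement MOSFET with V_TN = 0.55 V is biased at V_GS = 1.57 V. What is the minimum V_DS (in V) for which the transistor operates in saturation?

The boundary between triode and saturation is V_DS = V_GS − V_TN = V_ov.
V_ov = 1.57 − 0.55 = 1.02 V.

V_DS,sat = 1.02 V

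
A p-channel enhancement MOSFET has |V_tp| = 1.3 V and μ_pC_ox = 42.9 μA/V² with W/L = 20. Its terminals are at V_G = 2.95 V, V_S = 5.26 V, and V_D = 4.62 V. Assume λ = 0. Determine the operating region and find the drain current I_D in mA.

Triode; I_D = 0.379 mA

V_SG = V_S − V_G = 5.26 − 2.95 = 2.31 V; V_SD = V_S − V_D = 5.26 − 4.62 = 0.64 V.
k_p = μ_pC_ox · (W/L) = 0.858 mA/V².
V_ov = V_SG − |V_tp| = 2.31 − 1.3 = 1.01 V.
Since V_SD = 0.64 V < V_ov = 1.01 V, the device is in the triode region.
I_D = k_p [V_ov · V_SD − ½ V_SD²] = 0.858 × [1.01 × 0.64 − 0.5 × 0.64²] = 0.379 mA.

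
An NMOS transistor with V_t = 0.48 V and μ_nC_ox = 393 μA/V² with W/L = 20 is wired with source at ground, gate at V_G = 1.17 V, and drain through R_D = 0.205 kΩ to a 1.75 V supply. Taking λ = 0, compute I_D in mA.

V_GS = V_G = 1.17 V, so V_ov = 1.17 − 0.48 = 0.69 V.
k_n = μ_nC_ox · (W/L) = 7.86 mA/V².
Assume saturation: I_D = ½ k_n V_ov² = 0.5 × 7.86 × 0.69² = 1.87 mA, giving V_DS = V_DD − I_D R_D = 1.75 − 1.87 × 0.205 = 1.37 V.
V_DS = 1.37 V ≥ V_ov = 0.69 V, confirming saturation.

I_D = 1.87 mA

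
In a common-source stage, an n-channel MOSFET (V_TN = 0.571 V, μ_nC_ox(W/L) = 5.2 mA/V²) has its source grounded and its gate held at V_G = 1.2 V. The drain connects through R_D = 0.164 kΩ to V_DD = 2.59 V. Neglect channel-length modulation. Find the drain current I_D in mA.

I_D = 1.03 mA

V_GS = V_G = 1.2 V, so V_ov = 1.2 − 0.571 = 0.629 V.
Assume saturation: I_D = ½ k_n V_ov² = 0.5 × 5.2 × 0.629² = 1.03 mA, giving V_DS = V_DD − I_D R_D = 2.59 − 1.03 × 0.164 = 2.42 V.
V_DS = 2.42 V ≥ V_ov = 0.629 V, confirming saturation.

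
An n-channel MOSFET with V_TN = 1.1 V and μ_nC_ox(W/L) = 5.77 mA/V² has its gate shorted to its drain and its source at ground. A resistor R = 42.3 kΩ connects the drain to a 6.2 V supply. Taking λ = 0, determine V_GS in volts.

V_GS = 1.30 V

With gate tied to drain, V_GS = V_DS ≥ V_GS − V_TN, so the device is in saturation.
KCL at the drain: ½ k_n (V_GS − V_TN)² = (V_DD − V_GS)/R.
Let x = V_GS − 1.1. Then 122 x² + x − 5.1 = 0, giving x = 0.2 V (positive root), so V_GS = 1.3 V.
I_D = (V_DD − V_GS)/R = (6.2 − 1.3) / 42.3 = 0.116 mA.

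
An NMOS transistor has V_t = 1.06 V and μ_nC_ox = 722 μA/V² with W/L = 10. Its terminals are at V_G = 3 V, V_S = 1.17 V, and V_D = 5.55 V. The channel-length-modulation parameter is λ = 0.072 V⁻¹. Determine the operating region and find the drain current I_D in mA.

V_GS = V_G − V_S = 3 − 1.17 = 1.83 V; V_DS = V_D − V_S = 5.55 − 1.17 = 4.38 V.
k_n = μ_nC_ox · (W/L) = 7.22 mA/V².
V_ov = V_GS − V_t = 1.83 − 1.06 = 0.77 V.
Since V_DS = 4.38 V ≥ V_ov = 0.77 V, the device is in saturation.
I_D = ½ k_n V_ov² (1 + λ V_DS) = 0.5 × 7.22 × 0.77² × (1 + 0.072 × 4.38) = 2.82 mA.

Saturation; I_D = 2.82 mA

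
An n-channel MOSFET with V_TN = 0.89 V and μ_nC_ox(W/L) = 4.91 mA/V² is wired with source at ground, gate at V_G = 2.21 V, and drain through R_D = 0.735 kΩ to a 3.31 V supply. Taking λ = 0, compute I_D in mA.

I_D = 3.48 mA

V_GS = V_G = 2.21 V, so V_ov = 2.21 − 0.89 = 1.32 V.
Assume saturation: I_D = ½ k_n V_ov² = 0.5 × 4.91 × 1.32² = 4.28 mA, giving V_DS = V_DD − I_D R_D = 3.31 − 4.28 × 0.735 = 0.166 V.
But 0.166 V < V_ov = 1.32 V, so the device is actually in triode.
In triode I_D = k_n[V_ov V_DS − ½ V_DS²] and I_D = (V_DD − V_DS)/R_D. Equating: 1.8 V_DS² − 5.764 V_DS + 3.31 = 0, giving V_DS = 0.751 V (the root below V_ov).
I_D = (3.31 − 0.751) / 0.735 = 3.48 mA.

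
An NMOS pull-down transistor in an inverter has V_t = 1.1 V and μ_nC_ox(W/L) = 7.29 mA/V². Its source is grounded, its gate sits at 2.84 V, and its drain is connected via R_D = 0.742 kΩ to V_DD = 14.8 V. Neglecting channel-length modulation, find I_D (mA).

I_D = 11.0 mA

V_GS = V_G = 2.84 V, so V_ov = 2.84 − 1.1 = 1.74 V.
Assume saturation: I_D = ½ k_n V_ov² = 0.5 × 7.29 × 1.74² = 11 mA, giving V_DS = V_DD − I_D R_D = 14.8 − 11 × 0.742 = 6.61 V.
V_DS = 6.61 V ≥ V_ov = 1.74 V, confirming saturation.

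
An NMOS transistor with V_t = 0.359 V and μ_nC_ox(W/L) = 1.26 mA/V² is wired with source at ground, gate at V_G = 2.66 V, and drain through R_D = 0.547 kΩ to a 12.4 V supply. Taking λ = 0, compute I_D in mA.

V_GS = V_G = 2.66 V, so V_ov = 2.66 − 0.359 = 2.3 V.
Assume saturation: I_D = ½ k_n V_ov² = 0.5 × 1.26 × 2.3² = 3.34 mA, giving V_DS = V_DD − I_D R_D = 12.4 − 3.34 × 0.547 = 10.6 V.
V_DS = 10.6 V ≥ V_ov = 2.3 V, confirming saturation.

I_D = 3.34 mA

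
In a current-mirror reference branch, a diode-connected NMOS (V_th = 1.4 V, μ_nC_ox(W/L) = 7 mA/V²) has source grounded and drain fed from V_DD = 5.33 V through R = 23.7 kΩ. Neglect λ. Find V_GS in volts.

With gate tied to drain, V_GS = V_DS ≥ V_GS − V_th, so the device is in saturation.
KCL at the drain: ½ k_n (V_GS − V_th)² = (V_DD − V_GS)/R.
Let x = V_GS − 1.4. Then 83 x² + x − 3.93 = 0, giving x = 0.212 V (positive root), so V_GS = 1.61 V.
I_D = (V_DD − V_GS)/R = (5.33 − 1.61) / 23.7 = 0.157 mA.

V_GS = 1.61 V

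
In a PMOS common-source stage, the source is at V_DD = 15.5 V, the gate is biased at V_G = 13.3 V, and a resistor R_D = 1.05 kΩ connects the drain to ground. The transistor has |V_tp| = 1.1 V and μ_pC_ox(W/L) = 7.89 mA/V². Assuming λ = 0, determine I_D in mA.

I_D = 4.77 mA

V_SG = V_DD − V_G = 15.5 − 13.3 = 2.2 V, so V_ov = 2.2 − 1.1 = 1.1 V.
Assume saturation: I_D = ½ k_p V_ov² = 0.5 × 7.89 × 1.1² = 4.77 mA, giving V_SD = V_DD − I_D R_D = 15.5 − 4.77 × 1.05 = 10.5 V.
V_SD = 10.5 V ≥ V_ov = 1.1 V, confirming saturation.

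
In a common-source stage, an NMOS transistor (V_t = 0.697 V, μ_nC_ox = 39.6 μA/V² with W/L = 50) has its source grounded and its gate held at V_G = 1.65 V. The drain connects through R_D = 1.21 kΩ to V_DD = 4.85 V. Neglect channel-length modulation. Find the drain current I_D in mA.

V_GS = V_G = 1.65 V, so V_ov = 1.65 − 0.697 = 0.953 V.
k_n = μ_nC_ox · (W/L) = 1.98 mA/V².
Assume saturation: I_D = ½ k_n V_ov² = 0.5 × 1.98 × 0.953² = 0.899 mA, giving V_DS = V_DD − I_D R_D = 4.85 − 0.899 × 1.21 = 3.76 V.
V_DS = 3.76 V ≥ V_ov = 0.953 V, confirming saturation.

I_D = 0.899 mA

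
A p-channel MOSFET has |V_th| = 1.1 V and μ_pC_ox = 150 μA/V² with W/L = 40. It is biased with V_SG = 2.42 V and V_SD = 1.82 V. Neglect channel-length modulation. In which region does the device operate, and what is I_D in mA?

k_p = μ_pC_ox · (W/L) = 6 mA/V².
V_ov = V_SG − |V_th| = 2.42 − 1.1 = 1.32 V.
Since V_SD = 1.82 V ≥ V_ov = 1.32 V, the device is in saturation.
I_D = ½ k_p V_ov² = 0.5 × 6 × 1.32² = 5.23 mA.

Saturation; I_D = 5.23 mA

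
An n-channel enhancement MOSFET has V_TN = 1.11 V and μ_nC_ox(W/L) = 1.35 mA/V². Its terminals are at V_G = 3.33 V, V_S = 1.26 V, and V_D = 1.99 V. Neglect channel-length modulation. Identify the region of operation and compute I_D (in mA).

V_GS = V_G − V_S = 3.33 − 1.26 = 2.07 V; V_DS = V_D − V_S = 1.99 − 1.26 = 0.73 V.
V_ov = V_GS − V_TN = 2.07 − 1.11 = 0.96 V.
Since V_DS = 0.73 V < V_ov = 0.96 V, the device is in the triode region.
I_D = k_n [V_ov · V_DS − ½ V_DS²] = 1.35 × [0.96 × 0.73 − 0.5 × 0.73²] = 0.586 mA.

Triode; I_D = 0.586 mA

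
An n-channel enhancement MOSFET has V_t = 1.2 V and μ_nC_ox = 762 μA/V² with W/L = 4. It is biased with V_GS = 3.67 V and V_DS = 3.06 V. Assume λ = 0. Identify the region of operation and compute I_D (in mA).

k_n = μ_nC_ox · (W/L) = 3.048 mA/V².
V_ov = V_GS − V_t = 3.67 − 1.2 = 2.47 V.
Since V_DS = 3.06 V ≥ V_ov = 2.47 V, the device is in saturation.
I_D = ½ k_n V_ov² = 0.5 × 3.048 × 2.47² = 9.3 mA.

Saturation; I_D = 9.30 mA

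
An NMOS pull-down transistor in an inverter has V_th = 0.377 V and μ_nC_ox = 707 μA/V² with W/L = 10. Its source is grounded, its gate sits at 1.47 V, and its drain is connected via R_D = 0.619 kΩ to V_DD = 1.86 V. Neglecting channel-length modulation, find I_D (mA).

V_GS = V_G = 1.47 V, so V_ov = 1.47 − 0.377 = 1.09 V.
k_n = μ_nC_ox · (W/L) = 7.07 mA/V².
Assume saturation: I_D = ½ k_n V_ov² = 0.5 × 7.07 × 1.09² = 4.22 mA, giving V_DS = V_DD − I_D R_D = 1.86 − 4.22 × 0.619 = -0.754 V.
But -0.754 V < V_ov = 1.09 V, so the device is actually in triode.
In triode I_D = k_n[V_ov V_DS − ½ V_DS²] and I_D = (V_DD − V_DS)/R_D. Equating: 2.19 V_DS² − 5.783 V_DS + 1.86 = 0, giving V_DS = 0.375 V (the root below V_ov).
I_D = (1.86 − 0.375) / 0.619 = 2.4 mA.

I_D = 2.40 mA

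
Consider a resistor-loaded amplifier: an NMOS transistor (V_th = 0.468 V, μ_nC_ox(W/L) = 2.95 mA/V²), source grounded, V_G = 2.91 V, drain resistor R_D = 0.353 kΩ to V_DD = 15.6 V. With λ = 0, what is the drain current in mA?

V_GS = V_G = 2.91 V, so V_ov = 2.91 − 0.468 = 2.44 V.
Assume saturation: I_D = ½ k_n V_ov² = 0.5 × 2.95 × 2.44² = 8.8 mA, giving V_DS = V_DD − I_D R_D = 15.6 − 8.8 × 0.353 = 12.5 V.
V_DS = 12.5 V ≥ V_ov = 2.44 V, confirming saturation.

I_D = 8.80 mA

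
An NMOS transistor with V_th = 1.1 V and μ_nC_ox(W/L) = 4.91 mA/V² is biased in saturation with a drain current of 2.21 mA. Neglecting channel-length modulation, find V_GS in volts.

V_GS = 2.05 V

In saturation I_D = ½ k_n (V_GS − V_th)², so V_GS − V_th = √(2 I_D / k_n) = √(2 × 2.21 / 4.91) = 0.949 V.
V_GS = 1.1 + 0.949 = 2.05 V.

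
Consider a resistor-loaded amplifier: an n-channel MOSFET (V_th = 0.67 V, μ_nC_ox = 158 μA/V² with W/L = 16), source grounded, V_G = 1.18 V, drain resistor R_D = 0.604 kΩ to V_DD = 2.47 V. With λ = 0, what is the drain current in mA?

V_GS = V_G = 1.18 V, so V_ov = 1.18 − 0.67 = 0.51 V.
k_n = μ_nC_ox · (W/L) = 2.528 mA/V².
Assume saturation: I_D = ½ k_n V_ov² = 0.5 × 2.528 × 0.51² = 0.329 mA, giving V_DS = V_DD − I_D R_D = 2.47 − 0.329 × 0.604 = 2.27 V.
V_DS = 2.27 V ≥ V_ov = 0.51 V, confirming saturation.

I_D = 0.329 mA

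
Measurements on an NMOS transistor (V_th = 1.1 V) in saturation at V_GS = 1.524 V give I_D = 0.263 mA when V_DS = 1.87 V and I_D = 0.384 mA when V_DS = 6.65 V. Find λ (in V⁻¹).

With V_GS fixed, I_D ∝ (1 + λ V_DS) in saturation, so I_D2/I_D1 = (1 + λ V_DS2)/(1 + λ V_DS1).
0.384/0.263 = 1.46 = (1 + 6.65 λ)/(1 + 1.87 λ).
Solving: λ (I_D1 V_DS2 − I_D2 V_DS1) = I_D2 − I_D1, so λ = (0.384 − 0.263) / (0.263 × 6.65 − 0.384 × 1.87) = 0.121 / 1.03 = 0.117 V⁻¹.

λ = 0.117 V⁻¹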